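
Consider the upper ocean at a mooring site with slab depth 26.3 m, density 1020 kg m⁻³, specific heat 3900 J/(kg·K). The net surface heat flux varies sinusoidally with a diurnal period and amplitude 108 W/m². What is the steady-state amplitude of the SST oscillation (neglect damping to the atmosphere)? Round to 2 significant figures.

Areal heat capacity C = ρ c_p D = 1020 × 3900 × 26.3 = 1.05×10^8 J m⁻² K⁻¹.
Angular frequency ω = 2π / T = 2π / 86400 s = 7.27×10^-5 s⁻¹.
Cω = 1.05×10^8 × 7.27×10^-5 = 7610 W/(m²·K).
Amplitude A = F₀ / (Cω) = 108 / 7610 = 0.0142 K.

0.014 K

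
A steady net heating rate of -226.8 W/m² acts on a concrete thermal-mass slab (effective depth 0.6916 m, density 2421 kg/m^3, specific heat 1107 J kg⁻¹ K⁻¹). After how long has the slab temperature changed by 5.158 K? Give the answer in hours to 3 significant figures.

11.7 hours

Areal heat capacity C = ρ c_p D = 2421 × 1107 × 0.6916 = 1.85×10^6 J m⁻² K⁻¹.
Time required: Δt = C ΔT / F = 1.85×10^6 × -5.158 / -226.8 = 42200 s.
In hours: 42200 s / (3600 s/hour) = 11.7 hours.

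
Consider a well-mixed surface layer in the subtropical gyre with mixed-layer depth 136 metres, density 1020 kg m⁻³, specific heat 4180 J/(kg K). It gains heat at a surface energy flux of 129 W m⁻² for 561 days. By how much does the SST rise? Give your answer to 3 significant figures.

Areal heat capacity C = ρ c_p D = 1020 × 4180 × 136 = 5.80×10^8 J/(m²·K).
Net heat input Q = F Δt = 129 × (561 days × 86400 s/day) = 6.25×10^9 J/m².
ΔT = Q / C = 6.25×10^9 / 5.80×10^8 = 10.8 K.

10.8 K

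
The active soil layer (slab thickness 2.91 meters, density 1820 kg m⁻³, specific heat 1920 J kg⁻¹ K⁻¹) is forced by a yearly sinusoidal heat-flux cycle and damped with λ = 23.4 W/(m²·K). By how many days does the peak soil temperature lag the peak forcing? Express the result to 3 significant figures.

Areal heat capacity C = ρ c_p D = 1820 × 1920 × 2.91 = 1.02×10^7 J/(m²·K).
ω = 2π / 3.15×10^7 s = 1.99×10^-7 s⁻¹.
Phase lag φ = arctan(Cω/λ) = arctan(2.03/23.4) = 0.0864 rad.
Time lag = φ / ω = 0.0864 / 1.99×10^-7 = 4.33×10^5 s = 5.02 days.

5.02 days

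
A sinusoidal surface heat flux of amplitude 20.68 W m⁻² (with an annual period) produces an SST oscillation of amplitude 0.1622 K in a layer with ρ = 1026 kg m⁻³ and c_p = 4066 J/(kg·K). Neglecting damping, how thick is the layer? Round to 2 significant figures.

ω = 2π / 3.15×10^7 s = 1.99×10^-7 s⁻¹.
Required C = F₀ / (A ω) = 20.68 / (0.1622 × 1.99×10^-7) = 6.40×10^8 J/(m²·K).
D = C / (ρ c_p) = 6.40×10^8 / (1026 × 4066) = 153 m.

150 m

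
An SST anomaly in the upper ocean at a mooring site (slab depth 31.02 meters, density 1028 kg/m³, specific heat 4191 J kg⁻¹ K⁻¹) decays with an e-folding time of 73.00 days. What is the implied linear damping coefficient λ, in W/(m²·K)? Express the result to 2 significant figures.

21

Areal heat capacity C = ρ c_p D = 1028 × 4191 × 31.02 = 1.34×10^8 J/(m²·K).
τ = 73.00 days = 6.31×10^6 s.
λ = C / τ = 1.34×10^8 / 6.31×10^6 = 21.2 W/(m²·K).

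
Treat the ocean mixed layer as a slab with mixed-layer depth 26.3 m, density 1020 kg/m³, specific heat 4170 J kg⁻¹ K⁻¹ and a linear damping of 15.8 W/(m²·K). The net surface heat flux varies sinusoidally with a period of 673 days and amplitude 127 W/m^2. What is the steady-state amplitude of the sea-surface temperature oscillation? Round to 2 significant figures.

Areal heat capacity C = ρ c_p D = 1020 × 4170 × 26.3 = 1.12×10^8 J/(m^2 K).
Angular frequency ω = 2π / T = 2π / 5.81×10^7 s = 1.08×10^-7 s⁻¹.
√((Cω)² + λ²) = √((12.1)² + 15.8²) = 19.9 W/(m²·K).
Amplitude A = F₀ / √((Cω)²+λ²) = 127 / 19.9 = 6.38 K.

6.4 K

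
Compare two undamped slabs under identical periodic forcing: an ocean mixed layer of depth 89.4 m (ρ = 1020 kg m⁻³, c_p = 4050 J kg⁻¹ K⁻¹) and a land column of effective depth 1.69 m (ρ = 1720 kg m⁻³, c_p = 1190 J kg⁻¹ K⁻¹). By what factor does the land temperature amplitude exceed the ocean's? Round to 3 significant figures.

107

C_ocean = 1020 × 4050 × 89.4 = 3.69×10^8 J/(m²·K).
C_land = 1720 × 1190 × 1.69 = 3.46×10^6 J/(m²·K).
Undamped amplitude ∝ 1/C, so A_land/A_ocean = C_ocean/C_land = 107.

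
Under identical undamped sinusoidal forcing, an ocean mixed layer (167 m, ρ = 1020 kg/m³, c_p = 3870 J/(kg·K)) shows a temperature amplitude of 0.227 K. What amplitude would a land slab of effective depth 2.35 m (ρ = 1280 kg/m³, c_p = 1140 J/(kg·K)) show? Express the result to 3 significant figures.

C_ocean = 6.59×10^8 J/(m²·K); C_land = 3.43×10^6 J/(m²·K).
A ∝ 1/C ⇒ A_land = A_ocean × C_ocean/C_land = 0.227 × 192 = 43.6 K.

43.6 K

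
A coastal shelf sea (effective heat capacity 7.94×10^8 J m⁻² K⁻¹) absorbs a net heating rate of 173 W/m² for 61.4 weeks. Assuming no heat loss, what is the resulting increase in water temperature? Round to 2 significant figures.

8.1 K

Areal heat capacity C = 7.94×10^8 J m⁻² K⁻¹ (given).
Net heat input Q = F Δt = 173 × (61.4 weeks × 6.048×10^5 s/week) = 6.42×10^9 J/m².
ΔT = Q / C = 6.42×10^9 / 7.94×10^8 = 8.09 K.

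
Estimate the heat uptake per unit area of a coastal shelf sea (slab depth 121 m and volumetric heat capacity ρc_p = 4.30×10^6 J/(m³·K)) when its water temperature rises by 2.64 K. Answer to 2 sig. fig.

1.4×10^9

Areal heat capacity C = ρc_p × D = 4.30×10^6 × 121 = 5.20×10^8 J/(m²·K).
ΔQ = C ΔT = 5.20×10^8 × 2.64 = 1.37×10^9 J/m².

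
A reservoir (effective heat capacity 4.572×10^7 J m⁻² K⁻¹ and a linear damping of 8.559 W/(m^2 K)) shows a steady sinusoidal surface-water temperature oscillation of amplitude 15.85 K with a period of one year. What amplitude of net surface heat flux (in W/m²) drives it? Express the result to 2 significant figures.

200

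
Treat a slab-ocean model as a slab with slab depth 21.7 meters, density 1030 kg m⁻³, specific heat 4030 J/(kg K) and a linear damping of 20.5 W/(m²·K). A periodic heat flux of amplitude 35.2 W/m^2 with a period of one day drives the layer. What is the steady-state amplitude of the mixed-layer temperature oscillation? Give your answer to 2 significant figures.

0.0054 K

Areal heat capacity C = ρ c_p D = 1030 × 4030 × 21.7 = 9.01×10^7 J m⁻² K⁻¹.
Angular frequency ω = 2π / T = 2π / 86400 s = 7.27×10^-5 s⁻¹.
√((Cω)² + λ²) = √((6550)² + 20.5²) = 6550 W/(m²·K).
Amplitude A = F₀ / √((Cω)²+λ²) = 35.2 / 6550 = 0.00537 K.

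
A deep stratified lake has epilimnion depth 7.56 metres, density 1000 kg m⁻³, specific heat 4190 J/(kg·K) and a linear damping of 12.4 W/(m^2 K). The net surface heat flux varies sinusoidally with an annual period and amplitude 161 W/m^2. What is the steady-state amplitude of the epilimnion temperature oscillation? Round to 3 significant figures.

11.6 K

Areal heat capacity C = ρ c_p D = 1000 × 4190 × 7.56 = 3.17×10^7 J/(m^2 K).
Angular frequency ω = 2π / T = 2π / 3.15×10^7 s = 1.99×10^-7 s⁻¹.
√((Cω)² + λ²) = √((6.31)² + 12.4²) = 13.9 W/(m²·K).
Amplitude A = F₀ / √((Cω)²+λ²) = 161 / 13.9 = 11.6 K.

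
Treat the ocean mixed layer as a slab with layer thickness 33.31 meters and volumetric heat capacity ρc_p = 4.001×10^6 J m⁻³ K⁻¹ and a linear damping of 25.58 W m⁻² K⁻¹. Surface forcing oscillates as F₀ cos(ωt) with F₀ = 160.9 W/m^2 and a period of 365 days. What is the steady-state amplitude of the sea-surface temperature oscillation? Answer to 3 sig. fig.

Areal heat capacity C = ρc_p × D = 4.001×10^6 × 33.31 = 1.33×10^8 J m⁻² K⁻¹.
Angular frequency ω = 2π / T = 2π / 3.15×10^7 s = 1.99×10^-7 s⁻¹.
√((Cω)² + λ²) = √((26.6)² + 25.58²) = 36.9 W/(m²·K).
Amplitude A = F₀ / √((Cω)²+λ²) = 160.9 / 36.9 = 4.36 K.

4.36 K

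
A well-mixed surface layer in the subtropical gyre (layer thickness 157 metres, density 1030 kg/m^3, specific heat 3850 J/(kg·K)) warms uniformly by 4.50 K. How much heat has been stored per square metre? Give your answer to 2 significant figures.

2.8×10^9

Areal heat capacity C = ρ c_p D = 1030 × 3850 × 157 = 6.23×10^8 J/(m²·K).
ΔQ = C ΔT = 6.23×10^8 × 4.50 = 2.80×10^9 J/m².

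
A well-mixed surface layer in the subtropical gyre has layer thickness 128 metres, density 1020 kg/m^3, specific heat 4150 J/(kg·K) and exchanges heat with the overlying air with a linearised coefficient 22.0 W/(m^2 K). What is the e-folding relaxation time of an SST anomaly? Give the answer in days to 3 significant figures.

Areal heat capacity C = ρ c_p D = 1020 × 4150 × 128 = 5.42×10^8 J m⁻² K⁻¹.
Relaxation time τ = C / λ = 5.42×10^8 / 22.0 = 2.46×10^7 s.
In days: 2.46×10^7 s / (86400 s/day) = 285 days.

285 days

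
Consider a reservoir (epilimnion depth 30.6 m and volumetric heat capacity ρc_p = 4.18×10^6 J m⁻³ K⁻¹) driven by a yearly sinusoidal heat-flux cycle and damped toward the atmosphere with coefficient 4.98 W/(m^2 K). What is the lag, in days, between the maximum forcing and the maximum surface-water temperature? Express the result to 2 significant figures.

Areal heat capacity C = ρc_p × D = 4.18×10^6 × 30.6 = 1.28×10^8 J/(m^2 K).
ω = 2π / 3.15×10^7 s = 1.99×10^-7 s⁻¹.
Phase lag φ = arctan(Cω/λ) = arctan(25.5/4.98) = 1.38 rad.
Time lag = φ / ω = 1.38 / 1.99×10^-7 = 6.92×10^6 s = 80.0 days.

80 days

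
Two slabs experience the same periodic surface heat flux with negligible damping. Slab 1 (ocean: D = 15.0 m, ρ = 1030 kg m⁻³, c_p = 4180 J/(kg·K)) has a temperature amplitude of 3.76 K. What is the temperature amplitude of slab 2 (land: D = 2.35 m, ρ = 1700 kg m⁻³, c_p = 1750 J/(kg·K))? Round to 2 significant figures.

35 K

C_ocean = 6.46×10^7 J/(m²·K); C_land = 6.99×10^6 J/(m²·K).
A ∝ 1/C ⇒ A_land = A_ocean × C_ocean/C_land = 3.76 × 9.24 = 34.7 K.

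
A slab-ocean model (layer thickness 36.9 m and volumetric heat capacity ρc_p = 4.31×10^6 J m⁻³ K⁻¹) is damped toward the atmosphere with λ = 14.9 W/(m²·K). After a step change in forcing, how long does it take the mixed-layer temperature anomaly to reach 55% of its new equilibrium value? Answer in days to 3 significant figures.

98.6 days

Areal heat capacity C = ρc_p × D = 4.31×10^6 × 36.9 = 1.59×10^8 J/(m²·K).
τ = C / λ = 1.59×10^8 / 14.9 = 1.07×10^7 s.
Fraction reached: 1 − e^(−t/τ) = 0.55 ⇒ t = −τ ln(1 − 0.55) = τ × 0.799.
t = 8.52×10^6 s = 98.6 days.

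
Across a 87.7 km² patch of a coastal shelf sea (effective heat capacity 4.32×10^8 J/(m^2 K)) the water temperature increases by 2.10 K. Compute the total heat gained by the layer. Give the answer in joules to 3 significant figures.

7.96×10^16 J

Areal heat capacity C = 4.32×10^8 J/(m^2 K) (given).
Heat per unit area: q = C ΔT = 4.32×10^8 × 2.10 = 9.07×10^8 J/m².
Total heat: Q = q × A = 9.07×10^8 × (87.7 × 10⁶ m²) = 7.96×10^16 J.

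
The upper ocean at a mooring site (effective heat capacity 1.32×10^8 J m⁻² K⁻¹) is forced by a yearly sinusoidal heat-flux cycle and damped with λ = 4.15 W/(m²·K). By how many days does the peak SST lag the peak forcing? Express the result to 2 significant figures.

82 days

Areal heat capacity C = 1.32×10^8 J m⁻² K⁻¹ (given).
ω = 2π / 3.15×10^7 s = 1.99×10^-7 s⁻¹.
Phase lag φ = arctan(Cω/λ) = arctan(26.3/4.15) = 1.41 rad.
Time lag = φ / ω = 1.41 / 1.99×10^-7 = 7.10×10^6 s = 82.2 days.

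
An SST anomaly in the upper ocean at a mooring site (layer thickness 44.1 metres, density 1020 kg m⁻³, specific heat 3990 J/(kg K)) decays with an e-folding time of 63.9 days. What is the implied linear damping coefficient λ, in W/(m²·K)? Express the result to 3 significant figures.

32.5

Areal heat capacity C = ρ c_p D = 1020 × 3990 × 44.1 = 1.79×10^8 J m⁻² K⁻¹.
τ = 63.9 days = 5.52×10^6 s.
λ = C / τ = 1.79×10^8 / 5.52×10^6 = 32.5 W/(m²·K).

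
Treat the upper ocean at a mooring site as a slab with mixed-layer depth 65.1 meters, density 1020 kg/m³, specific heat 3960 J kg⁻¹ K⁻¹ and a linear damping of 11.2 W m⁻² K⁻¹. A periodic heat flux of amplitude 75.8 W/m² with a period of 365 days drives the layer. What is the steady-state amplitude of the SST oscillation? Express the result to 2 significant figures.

1.4 K

Areal heat capacity C = ρ c_p D = 1020 × 3960 × 65.1 = 2.63×10^8 J/(m^2 K).
Angular frequency ω = 2π / T = 2π / 3.15×10^7 s = 1.99×10^-7 s⁻¹.
√((Cω)² + λ²) = √((52.4)² + 11.2²) = 53.6 W/(m²·K).
Amplitude A = F₀ / √((Cω)²+λ²) = 75.8 / 53.6 = 1.41 K.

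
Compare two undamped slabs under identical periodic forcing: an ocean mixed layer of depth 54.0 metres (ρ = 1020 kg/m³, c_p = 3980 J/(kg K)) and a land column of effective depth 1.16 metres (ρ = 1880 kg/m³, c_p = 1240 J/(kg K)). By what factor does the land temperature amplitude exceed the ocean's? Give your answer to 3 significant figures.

81.1

C_ocean = 1020 × 3980 × 54.0 = 2.19×10^8 J/(m²·K).
C_land = 1880 × 1240 × 1.16 = 2.70×10^6 J/(m²·K).
Undamped amplitude ∝ 1/C, so A_land/A_ocean = C_ocean/C_land = 81.1.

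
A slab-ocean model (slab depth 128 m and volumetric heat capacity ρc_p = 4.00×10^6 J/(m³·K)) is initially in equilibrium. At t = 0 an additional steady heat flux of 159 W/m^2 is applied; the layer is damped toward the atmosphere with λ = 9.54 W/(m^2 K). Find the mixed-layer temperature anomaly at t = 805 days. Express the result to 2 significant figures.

Areal heat capacity C = ρc_p × D = 4.00×10^6 × 128 = 5.12×10^8 J m⁻² K⁻¹.
τ = C / λ = 5.12×10^8 / 9.54 = 5.37×10^7 s.
Equilibrium anomaly ΔT_eq = F / λ = 159 / 9.54 = 16.7 K.
t = 805 days = 6.96×10^7 s, so t/τ = 1.30.
ΔT(t) = ΔT_eq (1 − e^(−t/τ)) = 16.7 × (1 − e^−1.30) = 12.1 K.

12 K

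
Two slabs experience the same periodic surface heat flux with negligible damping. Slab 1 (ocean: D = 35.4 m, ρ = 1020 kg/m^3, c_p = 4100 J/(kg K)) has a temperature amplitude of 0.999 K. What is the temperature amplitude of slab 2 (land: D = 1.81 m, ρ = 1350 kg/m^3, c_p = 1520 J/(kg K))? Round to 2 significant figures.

40 K

C_ocean = 1.48×10^8 J/(m²·K); C_land = 3.71×10^6 J/(m²·K).
A ∝ 1/C ⇒ A_land = A_ocean × C_ocean/C_land = 0.999 × 39.9 = 39.8 K.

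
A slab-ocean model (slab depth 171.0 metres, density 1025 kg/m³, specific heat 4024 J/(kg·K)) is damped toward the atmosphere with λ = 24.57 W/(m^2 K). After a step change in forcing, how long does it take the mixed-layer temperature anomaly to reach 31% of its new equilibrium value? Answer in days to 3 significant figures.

123 days

Areal heat capacity C = ρ c_p D = 1025 × 4024 × 171.0 = 7.05×10^8 J/(m²·K).
τ = C / λ = 7.05×10^8 / 24.57 = 2.87×10^7 s.
Fraction reached: 1 − e^(−t/τ) = 0.31 ⇒ t = −τ ln(1 − 0.31) = τ × 0.371.
t = 1.07×10^7 s = 123 days.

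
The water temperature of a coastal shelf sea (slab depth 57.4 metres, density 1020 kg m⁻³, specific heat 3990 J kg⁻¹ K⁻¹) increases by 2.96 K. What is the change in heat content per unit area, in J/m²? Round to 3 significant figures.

6.91×10^8

Areal heat capacity C = ρ c_p D = 1020 × 3990 × 57.4 = 2.34×10^8 J/(m²·K).
ΔQ = C ΔT = 2.34×10^8 × 2.96 = 6.91×10^8 J/m².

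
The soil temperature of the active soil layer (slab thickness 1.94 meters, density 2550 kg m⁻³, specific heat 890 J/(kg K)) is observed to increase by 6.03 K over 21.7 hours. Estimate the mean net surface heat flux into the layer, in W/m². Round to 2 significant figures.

Areal heat capacity C = ρ c_p D = 2550 × 890 × 1.94 = 4.40×10^6 J/(m^2 K).
Required heat per unit area: Q = C ΔT = 4.40×10^6 × 6.03 = 2.65×10^7 J/m².
Flux F = Q / Δt = 2.65×10^7 / 78100 s = 340 W/m².

340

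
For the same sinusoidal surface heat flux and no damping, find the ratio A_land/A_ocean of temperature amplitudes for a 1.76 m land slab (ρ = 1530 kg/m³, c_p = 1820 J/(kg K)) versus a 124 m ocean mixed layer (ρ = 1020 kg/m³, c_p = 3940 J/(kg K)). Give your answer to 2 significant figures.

C_ocean = 1020 × 3940 × 124 = 4.98×10^8 J/(m²·K).
C_land = 1530 × 1820 × 1.76 = 4.90×10^6 J/(m²·K).
Undamped amplitude ∝ 1/C, so A_land/A_ocean = C_ocean/C_land = 102.

100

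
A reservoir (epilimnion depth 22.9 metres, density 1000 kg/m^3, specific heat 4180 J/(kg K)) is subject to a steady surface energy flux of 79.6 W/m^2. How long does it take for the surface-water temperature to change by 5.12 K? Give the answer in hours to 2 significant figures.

Areal heat capacity C = ρ c_p D = 1000 × 4180 × 22.9 = 9.57×10^7 J/(m²·K).
Time required: Δt = C ΔT / F = 9.57×10^7 × 5.12 / 79.6 = 6.16×10^6 s.
In hours: 6.16×10^6 s / (3600 s/hour) = 1710 hours.

1700 hours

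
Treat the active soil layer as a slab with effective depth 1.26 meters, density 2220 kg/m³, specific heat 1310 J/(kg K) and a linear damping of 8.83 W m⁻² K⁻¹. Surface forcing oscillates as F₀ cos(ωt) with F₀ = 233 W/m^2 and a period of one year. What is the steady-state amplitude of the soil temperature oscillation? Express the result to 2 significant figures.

Areal heat capacity C = ρ c_p D = 2220 × 1310 × 1.26 = 3.66×10^6 J m⁻² K⁻¹.
Angular frequency ω = 2π / T = 2π / 3.15×10^7 s = 1.99×10^-7 s⁻¹.
√((Cω)² + λ²) = √((0.730)² + 8.83²) = 8.86 W/(m²·K).
Amplitude A = F₀ / √((Cω)²+λ²) = 233 / 8.86 = 26.3 K.

26 K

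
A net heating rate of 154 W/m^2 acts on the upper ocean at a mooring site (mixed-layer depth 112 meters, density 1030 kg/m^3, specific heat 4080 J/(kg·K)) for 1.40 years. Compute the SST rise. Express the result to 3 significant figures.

14.5 K

Areal heat capacity C = ρ c_p D = 1030 × 4080 × 112 = 4.71×10^8 J m⁻² K⁻¹.
Net heat input Q = F Δt = 154 × (1.40 years × 3.156×10^7 s/year) = 6.80×10^9 J/m².
ΔT = Q / C = 6.80×10^9 / 4.71×10^8 = 14.5 K.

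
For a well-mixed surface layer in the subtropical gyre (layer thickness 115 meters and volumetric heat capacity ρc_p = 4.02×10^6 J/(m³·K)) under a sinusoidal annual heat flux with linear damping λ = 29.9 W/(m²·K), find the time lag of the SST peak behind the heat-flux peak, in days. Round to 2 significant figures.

Areal heat capacity C = ρc_p × D = 4.02×10^6 × 115 = 4.62×10^8 J/(m^2 K).
ω = 2π / 3.15×10^7 s = 1.99×10^-7 s⁻¹.
Phase lag φ = arctan(Cω/λ) = arctan(92.1/29.9) = 1.26 rad.
Time lag = φ / ω = 1.26 / 1.99×10^-7 = 6.31×10^6 s = 73.0 days.

73 days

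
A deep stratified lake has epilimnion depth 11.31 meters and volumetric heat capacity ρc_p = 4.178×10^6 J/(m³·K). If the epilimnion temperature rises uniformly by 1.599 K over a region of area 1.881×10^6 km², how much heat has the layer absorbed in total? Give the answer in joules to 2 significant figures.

1.4×10^20 J

Areal heat capacity C = ρc_p × D = 4.178×10^6 × 11.31 = 4.73×10^7 J m⁻² K⁻¹.
Heat per unit area: q = C ΔT = 4.73×10^7 × 1.599 = 7.56×10^7 J/m².
Total heat: Q = q × A = 7.56×10^7 × (1.881×10^6 × 10⁶ m²) = 1.42×10^20 J.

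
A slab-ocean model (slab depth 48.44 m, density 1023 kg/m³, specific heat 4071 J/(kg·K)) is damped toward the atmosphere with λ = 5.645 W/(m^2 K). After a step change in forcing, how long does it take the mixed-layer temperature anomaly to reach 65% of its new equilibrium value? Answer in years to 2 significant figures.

Areal heat capacity C = ρ c_p D = 1023 × 4071 × 48.44 = 2.02×10^8 J/(m^2 K).
τ = C / λ = 2.02×10^8 / 5.645 = 3.57×10^7 s.
Fraction reached: 1 − e^(−t/τ) = 0.65 ⇒ t = −τ ln(1 − 0.65) = τ × 1.05.
t = 3.75×10^7 s = 1.19 years.

1.2 years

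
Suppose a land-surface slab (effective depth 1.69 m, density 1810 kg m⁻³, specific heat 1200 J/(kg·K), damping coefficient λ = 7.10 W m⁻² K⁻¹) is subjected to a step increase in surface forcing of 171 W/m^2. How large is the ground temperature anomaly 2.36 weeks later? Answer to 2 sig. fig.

23 K

Areal heat capacity C = ρ c_p D = 1810 × 1200 × 1.69 = 3.67×10^6 J/(m^2 K).
τ = C / λ = 3.67×10^6 / 7.10 = 5.17×10^5 s.
Equilibrium anomaly ΔT_eq = F / λ = 171 / 7.10 = 24.1 K.
t = 2.36 weeks = 1.43×10^6 s, so t/τ = 2.76.
ΔT(t) = ΔT_eq (1 − e^(−t/τ)) = 24.1 × (1 − e^−2.76) = 22.6 K.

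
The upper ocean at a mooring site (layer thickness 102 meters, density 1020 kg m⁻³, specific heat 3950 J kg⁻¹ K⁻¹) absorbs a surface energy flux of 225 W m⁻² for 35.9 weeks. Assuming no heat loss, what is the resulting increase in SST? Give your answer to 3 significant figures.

11.9 K

Areal heat capacity C = ρ c_p D = 1020 × 3950 × 102 = 4.11×10^8 J/(m^2 K).
Net heat input Q = F Δt = 225 × (35.9 weeks × 6.048×10^5 s/week) = 4.89×10^9 J/m².
ΔT = Q / C = 4.89×10^9 / 4.11×10^8 = 11.9 K.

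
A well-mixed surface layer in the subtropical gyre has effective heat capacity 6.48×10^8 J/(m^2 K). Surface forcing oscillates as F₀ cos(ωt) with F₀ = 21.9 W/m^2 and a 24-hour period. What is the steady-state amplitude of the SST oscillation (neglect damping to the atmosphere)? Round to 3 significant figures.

Areal heat capacity C = 6.48×10^8 J/(m^2 K) (given).
Angular frequency ω = 2π / T = 2π / 86400 s = 7.27×10^-5 s⁻¹.
Cω = 6.48×10^8 × 7.27×10^-5 = 47100 W/(m²·K).
Amplitude A = F₀ / (Cω) = 21.9 / 47100 = 4.65×10^-4 K.

4.65×10^-4 K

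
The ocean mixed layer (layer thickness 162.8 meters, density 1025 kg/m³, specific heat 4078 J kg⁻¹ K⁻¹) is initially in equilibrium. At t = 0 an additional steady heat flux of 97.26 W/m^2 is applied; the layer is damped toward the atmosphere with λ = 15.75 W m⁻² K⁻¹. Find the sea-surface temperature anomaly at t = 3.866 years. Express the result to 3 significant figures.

5.81 K

Areal heat capacity C = ρ c_p D = 1025 × 4078 × 162.8 = 6.80×10^8 J/(m²·K).
τ = C / λ = 6.80×10^8 / 15.75 = 4.32×10^7 s.
Equilibrium anomaly ΔT_eq = F / λ = 97.26 / 15.75 = 6.18 K.
t = 3.866 years = 1.22×10^8 s, so t/τ = 2.82.
ΔT(t) = ΔT_eq (1 − e^(−t/τ)) = 6.18 × (1 − e^−2.82) = 5.81 K.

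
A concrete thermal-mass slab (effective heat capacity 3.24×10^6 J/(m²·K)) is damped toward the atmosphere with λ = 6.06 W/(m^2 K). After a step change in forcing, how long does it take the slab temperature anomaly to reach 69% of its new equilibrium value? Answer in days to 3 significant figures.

7.25 days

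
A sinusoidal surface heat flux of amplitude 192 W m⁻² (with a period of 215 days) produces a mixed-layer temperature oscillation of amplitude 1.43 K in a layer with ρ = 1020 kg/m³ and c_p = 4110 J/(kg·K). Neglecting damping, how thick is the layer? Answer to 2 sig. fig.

ω = 2π / 1.86×10^7 s = 3.38×10^-7 s⁻¹.
Required C = F₀ / (A ω) = 192 / (1.43 × 3.38×10^-7) = 3.97×10^8 J/(m²·K).
D = C / (ρ c_p) = 3.97×10^8 / (1020 × 4110) = 94.7 m.

95 m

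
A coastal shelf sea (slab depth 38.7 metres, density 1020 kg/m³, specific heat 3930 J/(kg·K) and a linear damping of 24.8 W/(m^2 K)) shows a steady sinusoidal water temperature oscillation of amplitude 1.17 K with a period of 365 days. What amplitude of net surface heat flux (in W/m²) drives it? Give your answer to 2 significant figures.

46

Areal heat capacity C = ρ c_p D = 1020 × 3930 × 38.7 = 1.55×10^8 J/(m^2 K).
ω = 2π / 3.15×10^7 s = 1.99×10^-7 s⁻¹.
√((Cω)² + λ²) = √((30.9)² + 24.8²) = 39.6 W/(m²·K).
F₀ = A × √((Cω)²+λ²) = 1.17 × 39.6 = 46.4 W/m².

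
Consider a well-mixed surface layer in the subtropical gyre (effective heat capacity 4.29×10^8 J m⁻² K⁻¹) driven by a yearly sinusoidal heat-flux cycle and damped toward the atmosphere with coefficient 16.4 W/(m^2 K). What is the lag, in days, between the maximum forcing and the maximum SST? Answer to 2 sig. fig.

80 days

Areal heat capacity C = 4.29×10^8 J m⁻² K⁻¹ (given).
ω = 2π / 3.15×10^7 s = 1.99×10^-7 s⁻¹.
Phase lag φ = arctan(Cω/λ) = arctan(85.5/16.4) = 1.38 rad.
Time lag = φ / ω = 1.38 / 1.99×10^-7 = 6.93×10^6 s = 80.2 days.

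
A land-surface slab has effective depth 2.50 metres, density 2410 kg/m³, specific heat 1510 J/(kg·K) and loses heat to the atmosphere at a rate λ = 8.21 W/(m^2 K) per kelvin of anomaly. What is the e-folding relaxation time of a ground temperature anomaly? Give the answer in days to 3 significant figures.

Areal heat capacity C = ρ c_p D = 2410 × 1510 × 2.50 = 9.10×10^6 J m⁻² K⁻¹.
Relaxation time τ = C / λ = 9.10×10^6 / 8.21 = 1.11×10^6 s.
In days: 1.11×10^6 s / (86400 s/day) = 12.8 days.

12.8 days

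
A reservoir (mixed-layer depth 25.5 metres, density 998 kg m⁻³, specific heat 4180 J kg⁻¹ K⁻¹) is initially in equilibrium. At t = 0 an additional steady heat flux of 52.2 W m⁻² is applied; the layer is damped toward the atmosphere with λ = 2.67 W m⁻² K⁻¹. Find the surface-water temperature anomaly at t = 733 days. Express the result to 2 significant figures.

Areal heat capacity C = ρ c_p D = 998 × 4180 × 25.5 = 1.06×10^8 J m⁻² K⁻¹.
τ = C / λ = 1.06×10^8 / 2.67 = 3.98×10^7 s.
Equilibrium anomaly ΔT_eq = F / λ = 52.2 / 2.67 = 19.6 K.
t = 733 days = 6.33×10^7 s, so t/τ = 1.59.
ΔT(t) = ΔT_eq (1 − e^(−t/τ)) = 19.6 × (1 − e^−1.59) = 15.6 K.

16 K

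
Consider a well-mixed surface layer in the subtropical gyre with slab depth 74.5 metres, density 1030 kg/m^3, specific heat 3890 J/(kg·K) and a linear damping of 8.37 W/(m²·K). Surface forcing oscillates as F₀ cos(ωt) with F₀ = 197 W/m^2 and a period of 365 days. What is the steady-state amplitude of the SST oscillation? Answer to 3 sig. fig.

Areal heat capacity C = ρ c_p D = 1030 × 3890 × 74.5 = 2.98×10^8 J/(m^2 K).
Angular frequency ω = 2π / T = 2π / 3.15×10^7 s = 1.99×10^-7 s⁻¹.
√((Cω)² + λ²) = √((59.5)² + 8.37²) = 60.1 W/(m²·K).
Amplitude A = F₀ / √((Cω)²+λ²) = 197 / 60.1 = 3.28 K.

3.28 K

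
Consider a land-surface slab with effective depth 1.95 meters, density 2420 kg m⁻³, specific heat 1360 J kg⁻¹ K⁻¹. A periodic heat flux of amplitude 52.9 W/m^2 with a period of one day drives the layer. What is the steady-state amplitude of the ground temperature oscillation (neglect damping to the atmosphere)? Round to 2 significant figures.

Areal heat capacity C = ρ c_p D = 2420 × 1360 × 1.95 = 6.42×10^6 J m⁻² K⁻¹.
Angular frequency ω = 2π / T = 2π / 86400 s = 7.27×10^-5 s⁻¹.
Cω = 6.42×10^6 × 7.27×10^-5 = 467 W/(m²·K).
Amplitude A = F₀ / (Cω) = 52.9 / 467 = 0.113 K.

0.11 K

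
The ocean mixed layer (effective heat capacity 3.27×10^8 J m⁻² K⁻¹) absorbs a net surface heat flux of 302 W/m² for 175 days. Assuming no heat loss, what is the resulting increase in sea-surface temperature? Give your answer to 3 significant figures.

Areal heat capacity C = 3.27×10^8 J m⁻² K⁻¹ (given).
Net heat input Q = F Δt = 302 × (175 days × 86400 s/day) = 4.57×10^9 J/m².
ΔT = Q / C = 4.57×10^9 / 3.27×10^8 = 14.0 K.

14.0 K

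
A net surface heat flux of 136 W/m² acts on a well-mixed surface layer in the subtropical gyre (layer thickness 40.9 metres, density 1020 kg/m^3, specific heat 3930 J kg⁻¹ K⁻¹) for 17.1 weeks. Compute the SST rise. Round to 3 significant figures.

Areal heat capacity C = ρ c_p D = 1020 × 3930 × 40.9 = 1.64×10^8 J/(m²·K).
Net heat input Q = F Δt = 136 × (17.1 weeks × 6.048×10^5 s/week) = 1.41×10^9 J/m².
ΔT = Q / C = 1.41×10^9 / 1.64×10^8 = 8.58 K.

8.58 K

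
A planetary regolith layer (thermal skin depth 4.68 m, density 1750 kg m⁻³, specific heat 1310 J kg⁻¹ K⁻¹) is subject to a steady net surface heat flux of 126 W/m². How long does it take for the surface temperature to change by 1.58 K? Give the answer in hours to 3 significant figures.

37.4 hours

Areal heat capacity C = ρ c_p D = 1750 × 1310 × 4.68 = 1.07×10^7 J m⁻² K⁻¹.
Time required: Δt = C ΔT / F = 1.07×10^7 × 1.58 / 126 = 1.35×10^5 s.
In hours: 1.35×10^5 s / (3600 s/hour) = 37.4 hours.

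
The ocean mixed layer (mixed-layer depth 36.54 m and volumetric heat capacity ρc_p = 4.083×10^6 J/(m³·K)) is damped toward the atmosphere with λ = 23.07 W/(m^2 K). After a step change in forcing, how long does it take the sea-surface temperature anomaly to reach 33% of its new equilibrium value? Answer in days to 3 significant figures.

30.0 days

Areal heat capacity C = ρc_p × D = 4.083×10^6 × 36.54 = 1.49×10^8 J/(m^2 K).
τ = C / λ = 1.49×10^8 / 23.07 = 6.47×10^6 s.
Fraction reached: 1 − e^(−t/τ) = 0.33 ⇒ t = −τ ln(1 − 0.33) = τ × 0.400.
t = 2.59×10^6 s = 30.0 days.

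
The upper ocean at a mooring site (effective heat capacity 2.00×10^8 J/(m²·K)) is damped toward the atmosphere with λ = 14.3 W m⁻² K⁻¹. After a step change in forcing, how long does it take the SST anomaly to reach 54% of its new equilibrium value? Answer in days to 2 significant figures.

Areal heat capacity C = 2.00×10^8 J/(m²·K) (given).
τ = C / λ = 2.00×10^8 / 14.3 = 1.40×10^7 s.
Fraction reached: 1 − e^(−t/τ) = 0.54 ⇒ t = −τ ln(1 − 0.54) = τ × 0.777.
t = 1.09×10^7 s = 126 days.

130 days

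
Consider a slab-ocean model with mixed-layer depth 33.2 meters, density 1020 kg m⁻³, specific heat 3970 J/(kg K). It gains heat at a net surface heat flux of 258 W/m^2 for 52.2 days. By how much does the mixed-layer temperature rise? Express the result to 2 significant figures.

8.7 K

Areal heat capacity C = ρ c_p D = 1020 × 3970 × 33.2 = 1.34×10^8 J m⁻² K⁻¹.
Net heat input Q = F Δt = 258 × (52.2 days × 86400 s/day) = 1.16×10^9 J/m².
ΔT = Q / C = 1.16×10^9 / 1.34×10^8 = 8.66 K.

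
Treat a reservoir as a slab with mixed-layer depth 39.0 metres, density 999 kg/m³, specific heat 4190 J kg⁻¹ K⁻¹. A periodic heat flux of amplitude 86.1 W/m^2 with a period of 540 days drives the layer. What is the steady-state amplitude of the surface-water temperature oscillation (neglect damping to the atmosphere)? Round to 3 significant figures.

Areal heat capacity C = ρ c_p D = 999 × 4190 × 39.0 = 1.63×10^8 J m⁻² K⁻¹.
Angular frequency ω = 2π / T = 2π / 4.67×10^7 s = 1.35×10^-7 s⁻¹.
Cω = 1.63×10^8 × 1.35×10^-7 = 22.0 W/(m²·K).
Amplitude A = F₀ / (Cω) = 86.1 / 22.0 = 3.92 K.

3.92 K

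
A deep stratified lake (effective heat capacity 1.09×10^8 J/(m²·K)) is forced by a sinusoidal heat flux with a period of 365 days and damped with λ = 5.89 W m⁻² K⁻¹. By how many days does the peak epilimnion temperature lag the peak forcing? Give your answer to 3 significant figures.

75.9 days

Areal heat capacity C = 1.09×10^8 J/(m²·K) (given).
ω = 2π / 3.15×10^7 s = 1.99×10^-7 s⁻¹.
Phase lag φ = arctan(Cω/λ) = arctan(21.7/5.89) = 1.31 rad.
Time lag = φ / ω = 1.31 / 1.99×10^-7 = 6.55×10^6 s = 75.9 days.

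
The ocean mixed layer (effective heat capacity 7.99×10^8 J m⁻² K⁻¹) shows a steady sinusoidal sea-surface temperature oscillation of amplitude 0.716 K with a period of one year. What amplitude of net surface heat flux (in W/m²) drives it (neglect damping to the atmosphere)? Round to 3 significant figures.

114

Areal heat capacity C = 7.99×10^8 J m⁻² K⁻¹ (given).
ω = 2π / 3.15×10^7 s = 1.99×10^-7 s⁻¹.
Cω = 7.99×10^8 × 1.99×10^-7 = 159 W/(m²·K).
F₀ = A × Cω = 0.716 × 159 = 114 W/m².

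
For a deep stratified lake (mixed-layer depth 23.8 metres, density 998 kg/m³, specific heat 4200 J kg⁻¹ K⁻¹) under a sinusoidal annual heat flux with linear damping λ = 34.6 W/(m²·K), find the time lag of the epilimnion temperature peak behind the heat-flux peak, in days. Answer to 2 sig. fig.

30 days

Areal heat capacity C = ρ c_p D = 998 × 4200 × 23.8 = 9.98×10^7 J/(m²·K).
ω = 2π / 3.15×10^7 s = 1.99×10^-7 s⁻¹.
Phase lag φ = arctan(Cω/λ) = arctan(19.9/34.6) = 0.521 rad.
Time lag = φ / ω = 0.521 / 1.99×10^-7 = 2.62×10^6 s = 30.3 days.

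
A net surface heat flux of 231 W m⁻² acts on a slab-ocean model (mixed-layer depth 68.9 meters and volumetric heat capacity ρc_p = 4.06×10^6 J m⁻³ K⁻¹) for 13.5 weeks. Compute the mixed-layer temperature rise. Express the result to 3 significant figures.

Areal heat capacity C = ρc_p × D = 4.06×10^6 × 68.9 = 2.80×10^8 J/(m²·K).
Net heat input Q = F Δt = 231 × (13.5 weeks × 6.048×10^5 s/week) = 1.89×10^9 J/m².
ΔT = Q / C = 1.89×10^9 / 2.80×10^8 = 6.74 K.

6.74 K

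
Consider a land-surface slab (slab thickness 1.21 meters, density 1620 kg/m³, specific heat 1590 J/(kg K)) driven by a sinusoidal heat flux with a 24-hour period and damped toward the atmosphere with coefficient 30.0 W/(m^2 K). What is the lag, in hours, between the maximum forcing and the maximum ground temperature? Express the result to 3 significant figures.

Areal heat capacity C = ρ c_p D = 1620 × 1590 × 1.21 = 3.12×10^6 J/(m²·K).
ω = 2π / 86400 s = 7.27×10^-5 s⁻¹.
Phase lag φ = arctan(Cω/λ) = arctan(227/30.0) = 1.44 rad.
Time lag = φ / ω = 1.44 / 7.27×10^-5 = 19800 s = 5.50 hours.

5.50 hours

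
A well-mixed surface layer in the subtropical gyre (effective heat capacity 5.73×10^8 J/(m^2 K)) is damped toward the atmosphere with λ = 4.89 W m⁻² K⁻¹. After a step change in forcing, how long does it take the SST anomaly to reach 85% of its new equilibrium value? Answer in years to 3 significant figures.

7.04 years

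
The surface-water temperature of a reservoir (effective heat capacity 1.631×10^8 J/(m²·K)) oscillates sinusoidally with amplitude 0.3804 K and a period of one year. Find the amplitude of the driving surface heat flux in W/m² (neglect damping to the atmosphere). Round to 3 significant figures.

Areal heat capacity C = 1.631×10^8 J/(m²·K) (given).
ω = 2π / 3.15×10^7 s = 1.99×10^-7 s⁻¹.
Cω = 1.63×10^8 × 1.99×10^-7 = 32.5 W/(m²·K).
F₀ = A × Cω = 0.3804 × 32.5 = 12.4 W/m².

12.4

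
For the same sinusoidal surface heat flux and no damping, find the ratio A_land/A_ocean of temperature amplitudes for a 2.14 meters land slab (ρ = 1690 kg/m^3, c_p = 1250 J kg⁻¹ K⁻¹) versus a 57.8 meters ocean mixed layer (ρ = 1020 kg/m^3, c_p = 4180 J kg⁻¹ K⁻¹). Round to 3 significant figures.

54.5

C_ocean = 1020 × 4180 × 57.8 = 2.46×10^8 J/(m²·K).
C_land = 1690 × 1250 × 2.14 = 4.52×10^6 J/(m²·K).
Undamped amplitude ∝ 1/C, so A_land/A_ocean = C_ocean/C_land = 54.5.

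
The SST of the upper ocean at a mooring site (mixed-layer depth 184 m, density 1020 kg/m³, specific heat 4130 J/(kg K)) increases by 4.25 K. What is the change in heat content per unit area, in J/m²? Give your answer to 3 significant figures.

Areal heat capacity C = ρ c_p D = 1020 × 4130 × 184 = 7.75×10^8 J/(m²·K).
ΔQ = C ΔT = 7.75×10^8 × 4.25 = 3.29×10^9 J/m².

3.29×10^9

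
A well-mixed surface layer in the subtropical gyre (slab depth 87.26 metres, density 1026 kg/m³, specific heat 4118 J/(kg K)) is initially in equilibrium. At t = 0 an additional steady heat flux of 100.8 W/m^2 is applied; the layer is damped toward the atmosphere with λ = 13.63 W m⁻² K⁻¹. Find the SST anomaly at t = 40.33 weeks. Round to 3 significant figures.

Areal heat capacity C = ρ c_p D = 1026 × 4118 × 87.26 = 3.69×10^8 J/(m²·K).
τ = C / λ = 3.69×10^8 / 13.63 = 2.70×10^7 s.
Equilibrium anomaly ΔT_eq = F / λ = 100.8 / 13.63 = 7.40 K.
t = 40.33 weeks = 2.44×10^7 s, so t/τ = 0.902.
ΔT(t) = ΔT_eq (1 − e^(−t/τ)) = 7.40 × (1 − e^−0.902) = 4.39 K.

4.39 K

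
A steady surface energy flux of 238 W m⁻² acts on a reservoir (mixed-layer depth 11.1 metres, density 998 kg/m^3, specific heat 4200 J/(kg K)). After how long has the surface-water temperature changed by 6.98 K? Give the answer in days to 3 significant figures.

15.8 days

Areal heat capacity C = ρ c_p D = 998 × 4200 × 11.1 = 4.65×10^7 J m⁻² K⁻¹.
Time required: Δt = C ΔT / F = 4.65×10^7 × 6.98 / 238 = 1.36×10^6 s.
In days: 1.36×10^6 s / (86400 s/day) = 15.8 days.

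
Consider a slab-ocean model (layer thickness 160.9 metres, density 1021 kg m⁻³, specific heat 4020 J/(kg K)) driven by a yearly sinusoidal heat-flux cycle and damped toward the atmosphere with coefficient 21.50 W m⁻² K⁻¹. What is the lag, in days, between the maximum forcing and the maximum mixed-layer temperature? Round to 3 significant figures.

Areal heat capacity C = ρ c_p D = 1021 × 4020 × 160.9 = 6.60×10^8 J/(m²·K).
ω = 2π / 3.15×10^7 s = 1.99×10^-7 s⁻¹.
Phase lag φ = arctan(Cω/λ) = arctan(132/21.50) = 1.41 rad.
Time lag = φ / ω = 1.41 / 1.99×10^-7 = 7.07×10^6 s = 81.8 days.

81.8 days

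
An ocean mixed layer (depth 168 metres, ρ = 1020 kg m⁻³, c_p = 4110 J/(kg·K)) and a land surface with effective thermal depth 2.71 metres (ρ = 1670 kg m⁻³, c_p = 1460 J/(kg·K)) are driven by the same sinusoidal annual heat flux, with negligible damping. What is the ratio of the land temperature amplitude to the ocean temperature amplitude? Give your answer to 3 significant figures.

107

C_ocean = 1020 × 4110 × 168 = 7.04×10^8 J/(m²·K).
C_land = 1670 × 1460 × 2.71 = 6.61×10^6 J/(m²·K).
Undamped amplitude ∝ 1/C, so A_land/A_ocean = C_ocean/C_land = 107.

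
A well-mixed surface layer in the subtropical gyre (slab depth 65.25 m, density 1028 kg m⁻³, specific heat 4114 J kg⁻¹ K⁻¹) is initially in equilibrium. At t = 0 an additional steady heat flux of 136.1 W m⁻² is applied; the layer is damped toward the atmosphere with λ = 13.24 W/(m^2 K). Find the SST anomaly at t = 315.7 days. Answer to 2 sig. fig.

7.5 K

Areal heat capacity C = ρ c_p D = 1028 × 4114 × 65.25 = 2.76×10^8 J/(m²·K).
τ = C / λ = 2.76×10^8 / 13.24 = 2.08×10^7 s.
Equilibrium anomaly ΔT_eq = F / λ = 136.1 / 13.24 = 10.3 K.
t = 315.7 days = 2.73×10^7 s, so t/τ = 1.31.
ΔT(t) = ΔT_eq (1 − e^(−t/τ)) = 10.3 × (1 − e^−1.31) = 7.50 K.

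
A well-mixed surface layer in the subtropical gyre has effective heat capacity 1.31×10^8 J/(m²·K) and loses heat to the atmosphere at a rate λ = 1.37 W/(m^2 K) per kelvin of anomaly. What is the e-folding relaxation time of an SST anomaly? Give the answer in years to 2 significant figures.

3.0 years

Areal heat capacity C = 1.31×10^8 J/(m²·K) (given).
Relaxation time τ = C / λ = 1.31×10^8 / 1.37 = 9.56×10^7 s.
In years: 9.56×10^7 s / (3.156×10^7 s/year) = 3.03 years.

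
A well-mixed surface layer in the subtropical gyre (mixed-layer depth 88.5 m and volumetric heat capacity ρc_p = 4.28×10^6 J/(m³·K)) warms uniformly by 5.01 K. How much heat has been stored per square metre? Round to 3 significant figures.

1.90×10^9

Areal heat capacity C = ρc_p × D = 4.28×10^6 × 88.5 = 3.79×10^8 J/(m^2 K).
ΔQ = C ΔT = 3.79×10^8 × 5.01 = 1.90×10^9 J/m².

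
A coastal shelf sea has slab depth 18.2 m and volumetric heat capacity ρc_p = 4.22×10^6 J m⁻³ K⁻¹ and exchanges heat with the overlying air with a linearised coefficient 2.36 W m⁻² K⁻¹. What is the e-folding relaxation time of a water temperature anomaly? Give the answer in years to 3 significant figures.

1.03 years

Areal heat capacity C = ρc_p × D = 4.22×10^6 × 18.2 = 7.68×10^7 J m⁻² K⁻¹.
Relaxation time τ = C / λ = 7.68×10^7 / 2.36 = 3.25×10^7 s.
In years: 3.25×10^7 s / (3.156×10^7 s/year) = 1.03 years.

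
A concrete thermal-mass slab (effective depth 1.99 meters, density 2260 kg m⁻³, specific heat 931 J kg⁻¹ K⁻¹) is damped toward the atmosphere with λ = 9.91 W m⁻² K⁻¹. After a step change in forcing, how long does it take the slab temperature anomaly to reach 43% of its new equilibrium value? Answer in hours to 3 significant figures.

66.0 hours

Areal heat capacity C = ρ c_p D = 2260 × 931 × 1.99 = 4.19×10^6 J m⁻² K⁻¹.
τ = C / λ = 4.19×10^6 / 9.91 = 4.23×10^5 s.
Fraction reached: 1 − e^(−t/τ) = 0.43 ⇒ t = −τ ln(1 − 0.43) = τ × 0.562.
t = 2.38×10^5 s = 66.0 hours.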